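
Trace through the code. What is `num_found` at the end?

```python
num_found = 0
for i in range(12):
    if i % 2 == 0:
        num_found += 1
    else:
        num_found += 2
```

Let's trace through this code step by step.

Initialize: num_found = 0
Entering loop: for i in range(12):

After execution: num_found = 18
18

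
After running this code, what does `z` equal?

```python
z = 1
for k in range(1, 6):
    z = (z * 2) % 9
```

Let's trace through this code step by step.

Initialize: z = 1
Entering loop: for k in range(1, 6):

After execution: z = 5
5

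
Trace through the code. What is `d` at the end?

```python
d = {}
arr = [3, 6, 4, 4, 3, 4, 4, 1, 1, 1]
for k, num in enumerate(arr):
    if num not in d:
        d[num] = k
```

Let's trace through this code step by step.

Initialize: d = {}
Initialize: arr = [3, 6, 4, 4, 3, 4, 4, 1, 1, 1]
Entering loop: for k, num in enumerate(arr):

After execution: d = {3: 0, 6: 1, 4: 2, 1: 7}
{3: 0, 6: 1, 4: 2, 1: 7}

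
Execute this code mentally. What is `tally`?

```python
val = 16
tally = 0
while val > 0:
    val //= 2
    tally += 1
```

Let's trace through this code step by step.

Initialize: val = 16
Initialize: tally = 0
Entering loop: while val > 0:

After execution: tally = 5
5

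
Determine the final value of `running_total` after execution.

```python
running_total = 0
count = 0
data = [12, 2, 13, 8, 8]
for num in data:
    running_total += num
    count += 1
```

Let's trace through this code step by step.

Initialize: running_total = 0
Initialize: count = 0
Initialize: data = [12, 2, 13, 8, 8]
Entering loop: for num in data:

After execution: running_total = 43
43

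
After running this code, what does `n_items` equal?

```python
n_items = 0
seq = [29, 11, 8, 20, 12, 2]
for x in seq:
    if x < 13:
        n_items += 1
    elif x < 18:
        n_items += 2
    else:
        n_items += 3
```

Let's trace through this code step by step.

Initialize: n_items = 0
Initialize: seq = [29, 11, 8, 20, 12, 2]
Entering loop: for x in seq:

After execution: n_items = 10
10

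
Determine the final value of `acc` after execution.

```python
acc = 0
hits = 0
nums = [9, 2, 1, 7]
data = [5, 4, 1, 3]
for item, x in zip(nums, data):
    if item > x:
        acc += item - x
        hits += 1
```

Let's trace through this code step by step.

Initialize: acc = 0
Initialize: hits = 0
Initialize: nums = [9, 2, 1, 7]
Initialize: data = [5, 4, 1, 3]
Entering loop: for item, x in zip(nums, data):

After execution: acc = 8
8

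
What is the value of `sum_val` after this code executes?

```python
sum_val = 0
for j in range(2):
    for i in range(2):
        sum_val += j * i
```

Let's trace through this code step by step.

Initialize: sum_val = 0
Entering loop: for j in range(2):

After execution: sum_val = 1
1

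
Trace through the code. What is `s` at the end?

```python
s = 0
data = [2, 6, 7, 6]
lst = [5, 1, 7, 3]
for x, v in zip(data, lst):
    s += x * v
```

Let's trace through this code step by step.

Initialize: s = 0
Initialize: data = [2, 6, 7, 6]
Initialize: lst = [5, 1, 7, 3]
Entering loop: for x, v in zip(data, lst):

After execution: s = 83
83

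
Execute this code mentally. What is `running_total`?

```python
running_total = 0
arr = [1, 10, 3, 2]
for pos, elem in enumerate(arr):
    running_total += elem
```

Let's trace through this code step by step.

Initialize: running_total = 0
Initialize: arr = [1, 10, 3, 2]
Entering loop: for pos, elem in enumerate(arr):

After execution: running_total = 16
16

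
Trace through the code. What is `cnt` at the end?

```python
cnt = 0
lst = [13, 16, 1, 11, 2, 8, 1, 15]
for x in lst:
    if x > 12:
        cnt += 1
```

Let's trace through this code step by step.

Initialize: cnt = 0
Initialize: lst = [13, 16, 1, 11, 2, 8, 1, 15]
Entering loop: for x in lst:

After execution: cnt = 3
3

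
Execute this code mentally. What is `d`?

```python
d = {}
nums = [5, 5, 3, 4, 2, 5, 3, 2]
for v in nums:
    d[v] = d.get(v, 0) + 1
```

Let's trace through this code step by step.

Initialize: d = {}
Initialize: nums = [5, 5, 3, 4, 2, 5, 3, 2]
Entering loop: for v in nums:

After execution: d = {5: 3, 3: 2, 4: 1, 2: 2}
{5: 3, 3: 2, 4: 1, 2: 2}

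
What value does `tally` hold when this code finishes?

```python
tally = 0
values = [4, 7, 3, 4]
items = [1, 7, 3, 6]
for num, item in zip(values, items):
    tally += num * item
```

Let's trace through this code step by step.

Initialize: tally = 0
Initialize: values = [4, 7, 3, 4]
Initialize: items = [1, 7, 3, 6]
Entering loop: for num, item in zip(values, items):

After execution: tally = 86
86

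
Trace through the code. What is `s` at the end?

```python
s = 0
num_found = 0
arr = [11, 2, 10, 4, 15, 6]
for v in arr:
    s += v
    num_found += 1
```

Let's trace through this code step by step.

Initialize: s = 0
Initialize: num_found = 0
Initialize: arr = [11, 2, 10, 4, 15, 6]
Entering loop: for v in arr:

After execution: s = 48
48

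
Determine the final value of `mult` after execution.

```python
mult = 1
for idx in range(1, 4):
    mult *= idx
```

Let's trace through this code step by step.

Initialize: mult = 1
Entering loop: for idx in range(1, 4):

After execution: mult = 6
6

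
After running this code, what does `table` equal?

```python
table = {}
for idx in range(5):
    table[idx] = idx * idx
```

Let's trace through this code step by step.

Initialize: table = {}
Entering loop: for idx in range(5):

After execution: table = {0: 0, 1: 1, 2: 4, 3: 9, 4: 16}
{0: 0, 1: 1, 2: 4, 3: 9, 4: 16}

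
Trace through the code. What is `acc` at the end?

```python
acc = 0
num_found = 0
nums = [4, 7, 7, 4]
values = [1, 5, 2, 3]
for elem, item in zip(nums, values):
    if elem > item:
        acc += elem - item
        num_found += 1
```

Let's trace through this code step by step.

Initialize: acc = 0
Initialize: num_found = 0
Initialize: nums = [4, 7, 7, 4]
Initialize: values = [1, 5, 2, 3]
Entering loop: for elem, item in zip(nums, values):

After execution: acc = 11
11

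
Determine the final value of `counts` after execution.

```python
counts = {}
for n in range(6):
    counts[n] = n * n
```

Let's trace through this code step by step.

Initialize: counts = {}
Entering loop: for n in range(6):

After execution: counts = {0: 0, 1: 1, 2: 4, 3: 9, 4: 16, 5: 25}
{0: 0, 1: 1, 2: 4, 3: 9, 4: 16, 5: 25}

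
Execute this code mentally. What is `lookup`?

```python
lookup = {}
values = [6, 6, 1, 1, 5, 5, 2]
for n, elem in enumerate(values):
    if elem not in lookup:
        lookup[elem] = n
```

Let's trace through this code step by step.

Initialize: lookup = {}
Initialize: values = [6, 6, 1, 1, 5, 5, 2]
Entering loop: for n, elem in enumerate(values):

After execution: lookup = {6: 0, 1: 2, 5: 4, 2: 6}
{6: 0, 1: 2, 5: 4, 2: 6}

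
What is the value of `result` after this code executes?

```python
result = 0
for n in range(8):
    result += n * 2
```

Let's trace through this code step by step.

Initialize: result = 0
Entering loop: for n in range(8):

After execution: result = 56
56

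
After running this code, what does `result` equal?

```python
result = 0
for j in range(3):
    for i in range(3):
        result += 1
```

Let's trace through this code step by step.

Initialize: result = 0
Entering loop: for j in range(3):

After execution: result = 9
9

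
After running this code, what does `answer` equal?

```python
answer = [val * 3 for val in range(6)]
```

Let's trace through this code step by step.

Initialize: answer = [val * 3 for val in range(6)]

After execution: answer = [0, 3, 6, 9, 12, 15]
[0, 3, 6, 9, 12, 15]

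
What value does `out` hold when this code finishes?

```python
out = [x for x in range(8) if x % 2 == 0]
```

Let's trace through this code step by step.

Initialize: out = [x for x in range(8) if x % 2 == 0]

After execution: out = [0, 2, 4, 6]
[0, 2, 4, 6]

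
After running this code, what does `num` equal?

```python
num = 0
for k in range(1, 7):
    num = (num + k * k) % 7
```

Let's trace through this code step by step.

Initialize: num = 0
Entering loop: for k in range(1, 7):

After execution: num = 0
0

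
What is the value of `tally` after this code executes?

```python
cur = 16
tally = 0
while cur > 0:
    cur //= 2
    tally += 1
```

Let's trace through this code step by step.

Initialize: cur = 16
Initialize: tally = 0
Entering loop: while cur > 0:

After execution: tally = 5
5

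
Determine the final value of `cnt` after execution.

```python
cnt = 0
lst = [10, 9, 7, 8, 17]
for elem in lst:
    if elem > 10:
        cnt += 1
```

Let's trace through this code step by step.

Initialize: cnt = 0
Initialize: lst = [10, 9, 7, 8, 17]
Entering loop: for elem in lst:

After execution: cnt = 1
1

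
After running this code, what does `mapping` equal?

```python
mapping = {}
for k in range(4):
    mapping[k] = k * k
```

Let's trace through this code step by step.

Initialize: mapping = {}
Entering loop: for k in range(4):

After execution: mapping = {0: 0, 1: 1, 2: 4, 3: 9}
{0: 0, 1: 1, 2: 4, 3: 9}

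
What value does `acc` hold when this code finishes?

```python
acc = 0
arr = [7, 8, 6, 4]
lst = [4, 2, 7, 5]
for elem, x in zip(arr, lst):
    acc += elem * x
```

Let's trace through this code step by step.

Initialize: acc = 0
Initialize: arr = [7, 8, 6, 4]
Initialize: lst = [4, 2, 7, 5]
Entering loop: for elem, x in zip(arr, lst):

After execution: acc = 106
106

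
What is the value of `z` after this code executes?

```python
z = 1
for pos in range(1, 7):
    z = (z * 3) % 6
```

Let's trace through this code step by step.

Initialize: z = 1
Entering loop: for pos in range(1, 7):

After execution: z = 3
3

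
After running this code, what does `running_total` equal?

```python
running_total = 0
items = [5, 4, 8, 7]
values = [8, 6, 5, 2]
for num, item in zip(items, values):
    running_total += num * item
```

Let's trace through this code step by step.

Initialize: running_total = 0
Initialize: items = [5, 4, 8, 7]
Initialize: values = [8, 6, 5, 2]
Entering loop: for num, item in zip(items, values):

After execution: running_total = 118
118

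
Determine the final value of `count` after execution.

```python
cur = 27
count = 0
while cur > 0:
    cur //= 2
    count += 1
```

Let's trace through this code step by step.

Initialize: cur = 27
Initialize: count = 0
Entering loop: while cur > 0:

After execution: count = 5
5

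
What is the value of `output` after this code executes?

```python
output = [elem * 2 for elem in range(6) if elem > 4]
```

Let's trace through this code step by step.

Initialize: output = [elem * 2 for elem in range(6) if elem > 4]

After execution: output = [10]
[10]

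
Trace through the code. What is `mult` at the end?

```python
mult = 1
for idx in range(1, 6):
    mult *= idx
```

Let's trace through this code step by step.

Initialize: mult = 1
Entering loop: for idx in range(1, 6):

After execution: mult = 120
120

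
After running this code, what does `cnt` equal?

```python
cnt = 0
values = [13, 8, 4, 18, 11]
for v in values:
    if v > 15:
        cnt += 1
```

Let's trace through this code step by step.

Initialize: cnt = 0
Initialize: values = [13, 8, 4, 18, 11]
Entering loop: for v in values:

After execution: cnt = 1
1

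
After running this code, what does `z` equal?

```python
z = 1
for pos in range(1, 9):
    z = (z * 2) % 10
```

Let's trace through this code step by step.

Initialize: z = 1
Entering loop: for pos in range(1, 9):

After execution: z = 6
6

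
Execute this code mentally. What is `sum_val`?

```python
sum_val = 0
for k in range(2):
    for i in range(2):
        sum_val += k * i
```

Let's trace through this code step by step.

Initialize: sum_val = 0
Entering loop: for k in range(2):

After execution: sum_val = 1
1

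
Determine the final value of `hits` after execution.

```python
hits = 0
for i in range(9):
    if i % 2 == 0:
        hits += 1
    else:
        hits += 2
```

Let's trace through this code step by step.

Initialize: hits = 0
Entering loop: for i in range(9):

After execution: hits = 13
13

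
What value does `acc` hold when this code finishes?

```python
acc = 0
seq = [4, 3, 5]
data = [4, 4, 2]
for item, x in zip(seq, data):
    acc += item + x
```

Let's trace through this code step by step.

Initialize: acc = 0
Initialize: seq = [4, 3, 5]
Initialize: data = [4, 4, 2]
Entering loop: for item, x in zip(seq, data):

After execution: acc = 22
22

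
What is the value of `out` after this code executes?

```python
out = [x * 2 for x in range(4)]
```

Let's trace through this code step by step.

Initialize: out = [x * 2 for x in range(4)]

After execution: out = [0, 2, 4, 6]
[0, 2, 4, 6]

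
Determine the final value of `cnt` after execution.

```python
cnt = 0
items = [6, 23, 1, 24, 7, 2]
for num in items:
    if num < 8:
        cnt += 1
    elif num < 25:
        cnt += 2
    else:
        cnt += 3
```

Let's trace through this code step by step.

Initialize: cnt = 0
Initialize: items = [6, 23, 1, 24, 7, 2]
Entering loop: for num in items:

After execution: cnt = 8
8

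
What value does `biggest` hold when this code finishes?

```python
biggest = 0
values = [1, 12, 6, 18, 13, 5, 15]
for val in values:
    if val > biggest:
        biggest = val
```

Let's trace through this code step by step.

Initialize: biggest = 0
Initialize: values = [1, 12, 6, 18, 13, 5, 15]
Entering loop: for val in values:

After execution: biggest = 18
18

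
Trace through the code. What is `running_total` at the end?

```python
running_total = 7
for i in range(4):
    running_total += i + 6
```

Let's trace through this code step by step.

Initialize: running_total = 7
Entering loop: for i in range(4):

After execution: running_total = 37
37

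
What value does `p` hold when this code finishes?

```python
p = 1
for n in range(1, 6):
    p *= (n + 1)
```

Let's trace through this code step by step.

Initialize: p = 1
Entering loop: for n in range(1, 6):

After execution: p = 720
720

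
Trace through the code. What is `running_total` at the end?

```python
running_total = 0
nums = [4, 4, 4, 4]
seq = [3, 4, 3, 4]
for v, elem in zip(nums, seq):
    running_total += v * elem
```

Let's trace through this code step by step.

Initialize: running_total = 0
Initialize: nums = [4, 4, 4, 4]
Initialize: seq = [3, 4, 3, 4]
Entering loop: for v, elem in zip(nums, seq):

After execution: running_total = 56
56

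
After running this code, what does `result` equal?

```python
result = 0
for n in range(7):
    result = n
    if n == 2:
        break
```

Let's trace through this code step by step.

Initialize: result = 0
Entering loop: for n in range(7):

After execution: result = 2
2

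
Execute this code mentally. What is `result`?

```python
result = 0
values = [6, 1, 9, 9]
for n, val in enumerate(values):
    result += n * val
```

Let's trace through this code step by step.

Initialize: result = 0
Initialize: values = [6, 1, 9, 9]
Entering loop: for n, val in enumerate(values):

After execution: result = 46
46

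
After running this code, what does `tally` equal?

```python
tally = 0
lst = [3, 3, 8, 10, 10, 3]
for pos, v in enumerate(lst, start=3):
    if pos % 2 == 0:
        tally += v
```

Let's trace through this code step by step.

Initialize: tally = 0
Initialize: lst = [3, 3, 8, 10, 10, 3]
Entering loop: for pos, v in enumerate(lst, start=3):

After execution: tally = 16
16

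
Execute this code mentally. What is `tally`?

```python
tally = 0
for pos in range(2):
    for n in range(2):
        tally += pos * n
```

Let's trace through this code step by step.

Initialize: tally = 0
Entering loop: for pos in range(2):

After execution: tally = 1
1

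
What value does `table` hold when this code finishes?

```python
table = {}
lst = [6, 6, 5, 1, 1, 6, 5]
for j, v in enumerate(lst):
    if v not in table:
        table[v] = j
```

Let's trace through this code step by step.

Initialize: table = {}
Initialize: lst = [6, 6, 5, 1, 1, 6, 5]
Entering loop: for j, v in enumerate(lst):

After execution: table = {6: 0, 5: 2, 1: 3}
{6: 0, 5: 2, 1: 3}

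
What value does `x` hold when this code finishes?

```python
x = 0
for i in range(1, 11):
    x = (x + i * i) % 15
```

Let's trace through this code step by step.

Initialize: x = 0
Entering loop: for i in range(1, 11):

After execution: x = 10
10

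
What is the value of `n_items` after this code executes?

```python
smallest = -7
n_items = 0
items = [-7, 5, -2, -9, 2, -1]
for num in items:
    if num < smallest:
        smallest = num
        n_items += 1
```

Let's trace through this code step by step.

Initialize: smallest = -7
Initialize: n_items = 0
Initialize: items = [-7, 5, -2, -9, 2, -1]
Entering loop: for num in items:

After execution: n_items = 1
1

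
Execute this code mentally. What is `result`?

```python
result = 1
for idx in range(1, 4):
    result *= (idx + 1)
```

Let's trace through this code step by step.

Initialize: result = 1
Entering loop: for idx in range(1, 4):

After execution: result = 24
24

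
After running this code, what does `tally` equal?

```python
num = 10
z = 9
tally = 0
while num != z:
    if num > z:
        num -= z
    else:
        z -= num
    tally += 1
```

Let's trace through this code step by step.

Initialize: num = 10
Initialize: z = 9
Initialize: tally = 0
Entering loop: while num != z:

After execution: tally = 9
9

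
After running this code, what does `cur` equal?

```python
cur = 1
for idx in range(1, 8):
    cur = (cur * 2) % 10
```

Let's trace through this code step by step.

Initialize: cur = 1
Entering loop: for idx in range(1, 8):

After execution: cur = 8
8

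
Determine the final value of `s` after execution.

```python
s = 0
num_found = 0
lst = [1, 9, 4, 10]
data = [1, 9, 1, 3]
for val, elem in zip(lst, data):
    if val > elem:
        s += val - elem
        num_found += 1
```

Let's trace through this code step by step.

Initialize: s = 0
Initialize: num_found = 0
Initialize: lst = [1, 9, 4, 10]
Initialize: data = [1, 9, 1, 3]
Entering loop: for val, elem in zip(lst, data):

After execution: s = 10
10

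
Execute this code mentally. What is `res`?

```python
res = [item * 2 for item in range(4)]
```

Let's trace through this code step by step.

Initialize: res = [item * 2 for item in range(4)]

After execution: res = [0, 2, 4, 6]
[0, 2, 4, 6]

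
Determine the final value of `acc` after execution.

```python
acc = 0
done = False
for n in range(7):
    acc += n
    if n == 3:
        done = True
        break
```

Let's trace through this code step by step.

Initialize: acc = 0
Initialize: done = False
Entering loop: for n in range(7):

After execution: acc = 6
6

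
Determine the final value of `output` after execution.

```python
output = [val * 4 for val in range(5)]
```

Let's trace through this code step by step.

Initialize: output = [val * 4 for val in range(5)]

After execution: output = [0, 4, 8, 12, 16]
[0, 4, 8, 12, 16]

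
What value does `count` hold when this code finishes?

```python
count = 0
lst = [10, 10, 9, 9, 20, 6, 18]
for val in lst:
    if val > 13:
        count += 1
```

Let's trace through this code step by step.

Initialize: count = 0
Initialize: lst = [10, 10, 9, 9, 20, 6, 18]
Entering loop: for val in lst:

After execution: count = 2
2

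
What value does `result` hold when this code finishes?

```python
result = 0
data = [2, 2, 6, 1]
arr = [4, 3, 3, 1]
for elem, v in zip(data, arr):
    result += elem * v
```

Let's trace through this code step by step.

Initialize: result = 0
Initialize: data = [2, 2, 6, 1]
Initialize: arr = [4, 3, 3, 1]
Entering loop: for elem, v in zip(data, arr):

After execution: result = 33
33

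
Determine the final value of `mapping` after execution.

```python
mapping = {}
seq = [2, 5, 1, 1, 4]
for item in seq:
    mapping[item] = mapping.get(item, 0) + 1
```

Let's trace through this code step by step.

Initialize: mapping = {}
Initialize: seq = [2, 5, 1, 1, 4]
Entering loop: for item in seq:

After execution: mapping = {2: 1, 5: 1, 1: 2, 4: 1}
{2: 1, 5: 1, 1: 2, 4: 1}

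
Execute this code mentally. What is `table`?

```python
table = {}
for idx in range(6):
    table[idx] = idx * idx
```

Let's trace through this code step by step.

Initialize: table = {}
Entering loop: for idx in range(6):

After execution: table = {0: 0, 1: 1, 2: 4, 3: 9, 4: 16, 5: 25}
{0: 0, 1: 1, 2: 4, 3: 9, 4: 16, 5: 25}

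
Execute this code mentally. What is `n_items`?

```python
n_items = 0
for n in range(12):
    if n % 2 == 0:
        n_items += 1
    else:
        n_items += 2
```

Let's trace through this code step by step.

Initialize: n_items = 0
Entering loop: for n in range(12):

After execution: n_items = 18
18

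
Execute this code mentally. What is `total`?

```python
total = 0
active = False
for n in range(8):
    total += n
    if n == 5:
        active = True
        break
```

Let's trace through this code step by step.

Initialize: total = 0
Initialize: active = False
Entering loop: for n in range(8):

After execution: total = 15
15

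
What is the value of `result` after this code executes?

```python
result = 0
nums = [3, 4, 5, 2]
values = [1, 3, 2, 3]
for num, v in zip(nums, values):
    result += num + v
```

Let's trace through this code step by step.

Initialize: result = 0
Initialize: nums = [3, 4, 5, 2]
Initialize: values = [1, 3, 2, 3]
Entering loop: for num, v in zip(nums, values):

After execution: result = 23
23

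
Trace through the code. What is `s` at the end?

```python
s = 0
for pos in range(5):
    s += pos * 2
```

Let's trace through this code step by step.

Initialize: s = 0
Entering loop: for pos in range(5):

After execution: s = 20
20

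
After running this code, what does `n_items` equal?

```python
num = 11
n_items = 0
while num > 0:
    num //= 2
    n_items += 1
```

Let's trace through this code step by step.

Initialize: num = 11
Initialize: n_items = 0
Entering loop: while num > 0:

After execution: n_items = 4
4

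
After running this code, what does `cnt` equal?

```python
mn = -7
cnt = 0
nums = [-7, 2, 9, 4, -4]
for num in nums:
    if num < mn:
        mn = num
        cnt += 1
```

Let's trace through this code step by step.

Initialize: mn = -7
Initialize: cnt = 0
Initialize: nums = [-7, 2, 9, 4, -4]
Entering loop: for num in nums:

After execution: cnt = 0
0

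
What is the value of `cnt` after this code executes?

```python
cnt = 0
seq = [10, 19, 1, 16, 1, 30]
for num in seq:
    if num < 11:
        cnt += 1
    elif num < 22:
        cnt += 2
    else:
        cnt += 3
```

Let's trace through this code step by step.

Initialize: cnt = 0
Initialize: seq = [10, 19, 1, 16, 1, 30]
Entering loop: for num in seq:

After execution: cnt = 10
10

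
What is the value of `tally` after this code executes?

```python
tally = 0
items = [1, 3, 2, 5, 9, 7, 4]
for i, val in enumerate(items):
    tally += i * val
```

Let's trace through this code step by step.

Initialize: tally = 0
Initialize: items = [1, 3, 2, 5, 9, 7, 4]
Entering loop: for i, val in enumerate(items):

After execution: tally = 117
117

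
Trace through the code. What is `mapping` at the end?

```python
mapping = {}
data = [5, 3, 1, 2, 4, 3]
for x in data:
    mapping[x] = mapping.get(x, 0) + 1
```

Let's trace through this code step by step.

Initialize: mapping = {}
Initialize: data = [5, 3, 1, 2, 4, 3]
Entering loop: for x in data:

After execution: mapping = {5: 1, 3: 2, 1: 1, 2: 1, 4: 1}
{5: 1, 3: 2, 1: 1, 2: 1, 4: 1}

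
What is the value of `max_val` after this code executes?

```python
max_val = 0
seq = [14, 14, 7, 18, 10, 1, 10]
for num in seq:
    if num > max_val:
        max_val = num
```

Let's trace through this code step by step.

Initialize: max_val = 0
Initialize: seq = [14, 14, 7, 18, 10, 1, 10]
Entering loop: for num in seq:

After execution: max_val = 18
18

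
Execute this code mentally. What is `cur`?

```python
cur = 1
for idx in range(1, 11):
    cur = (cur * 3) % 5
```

Let's trace through this code step by step.

Initialize: cur = 1
Entering loop: for idx in range(1, 11):

After execution: cur = 4
4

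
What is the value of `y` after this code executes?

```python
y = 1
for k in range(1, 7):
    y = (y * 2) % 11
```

Let's trace through this code step by step.

Initialize: y = 1
Entering loop: for k in range(1, 7):

After execution: y = 9
9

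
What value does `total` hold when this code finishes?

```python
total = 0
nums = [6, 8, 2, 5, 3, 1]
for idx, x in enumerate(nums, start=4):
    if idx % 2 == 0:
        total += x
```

Let's trace through this code step by step.

Initialize: total = 0
Initialize: nums = [6, 8, 2, 5, 3, 1]
Entering loop: for idx, x in enumerate(nums, start=4):

After execution: total = 11
11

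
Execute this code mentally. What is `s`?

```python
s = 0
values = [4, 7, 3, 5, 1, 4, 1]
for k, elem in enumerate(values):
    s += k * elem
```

Let's trace through this code step by step.

Initialize: s = 0
Initialize: values = [4, 7, 3, 5, 1, 4, 1]
Entering loop: for k, elem in enumerate(values):

After execution: s = 58
58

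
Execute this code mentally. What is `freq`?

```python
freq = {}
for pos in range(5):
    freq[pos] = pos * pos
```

Let's trace through this code step by step.

Initialize: freq = {}
Entering loop: for pos in range(5):

After execution: freq = {0: 0, 1: 1, 2: 4, 3: 9, 4: 16}
{0: 0, 1: 1, 2: 4, 3: 9, 4: 16}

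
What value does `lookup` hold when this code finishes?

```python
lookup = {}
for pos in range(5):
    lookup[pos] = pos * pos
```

Let's trace through this code step by step.

Initialize: lookup = {}
Entering loop: for pos in range(5):

After execution: lookup = {0: 0, 1: 1, 2: 4, 3: 9, 4: 16}
{0: 0, 1: 1, 2: 4, 3: 9, 4: 16}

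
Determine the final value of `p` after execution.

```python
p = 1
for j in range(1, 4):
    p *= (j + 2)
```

Let's trace through this code step by step.

Initialize: p = 1
Entering loop: for j in range(1, 4):

After execution: p = 60
60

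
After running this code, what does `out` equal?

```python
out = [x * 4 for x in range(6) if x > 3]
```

Let's trace through this code step by step.

Initialize: out = [x * 4 for x in range(6) if x > 3]

After execution: out = [16, 20]
[16, 20]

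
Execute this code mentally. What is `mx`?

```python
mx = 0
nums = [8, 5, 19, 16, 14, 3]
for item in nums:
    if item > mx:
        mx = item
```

Let's trace through this code step by step.

Initialize: mx = 0
Initialize: nums = [8, 5, 19, 16, 14, 3]
Entering loop: for item in nums:

After execution: mx = 19
19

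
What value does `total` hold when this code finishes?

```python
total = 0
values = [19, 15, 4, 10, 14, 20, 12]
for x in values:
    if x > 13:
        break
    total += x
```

Let's trace through this code step by step.

Initialize: total = 0
Initialize: values = [19, 15, 4, 10, 14, 20, 12]
Entering loop: for x in values:

After execution: total = 0
0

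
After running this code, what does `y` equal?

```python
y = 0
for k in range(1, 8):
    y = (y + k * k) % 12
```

Let's trace through this code step by step.

Initialize: y = 0
Entering loop: for k in range(1, 8):

After execution: y = 8
8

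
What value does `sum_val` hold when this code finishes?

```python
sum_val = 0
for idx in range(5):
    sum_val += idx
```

Let's trace through this code step by step.

Initialize: sum_val = 0
Entering loop: for idx in range(5):

After execution: sum_val = 10
10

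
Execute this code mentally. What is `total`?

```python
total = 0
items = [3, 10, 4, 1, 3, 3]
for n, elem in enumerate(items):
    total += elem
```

Let's trace through this code step by step.

Initialize: total = 0
Initialize: items = [3, 10, 4, 1, 3, 3]
Entering loop: for n, elem in enumerate(items):

After execution: total = 24
24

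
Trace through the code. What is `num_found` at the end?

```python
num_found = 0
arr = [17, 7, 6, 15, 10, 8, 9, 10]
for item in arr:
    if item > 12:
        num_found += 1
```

Let's trace through this code step by step.

Initialize: num_found = 0
Initialize: arr = [17, 7, 6, 15, 10, 8, 9, 10]
Entering loop: for item in arr:

After execution: num_found = 2
2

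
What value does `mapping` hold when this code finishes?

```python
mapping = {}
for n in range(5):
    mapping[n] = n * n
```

Let's trace through this code step by step.

Initialize: mapping = {}
Entering loop: for n in range(5):

After execution: mapping = {0: 0, 1: 1, 2: 4, 3: 9, 4: 16}
{0: 0, 1: 1, 2: 4, 3: 9, 4: 16}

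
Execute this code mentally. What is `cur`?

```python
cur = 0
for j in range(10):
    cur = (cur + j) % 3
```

Let's trace through this code step by step.

Initialize: cur = 0
Entering loop: for j in range(10):

After execution: cur = 0
0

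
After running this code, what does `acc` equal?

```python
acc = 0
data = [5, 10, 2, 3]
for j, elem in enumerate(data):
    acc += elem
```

Let's trace through this code step by step.

Initialize: acc = 0
Initialize: data = [5, 10, 2, 3]
Entering loop: for j, elem in enumerate(data):

After execution: acc = 20
20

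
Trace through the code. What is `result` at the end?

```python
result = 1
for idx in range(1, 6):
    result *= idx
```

Let's trace through this code step by step.

Initialize: result = 1
Entering loop: for idx in range(1, 6):

After execution: result = 120
120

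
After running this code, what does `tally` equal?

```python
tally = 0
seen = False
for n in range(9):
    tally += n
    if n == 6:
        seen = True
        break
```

Let's trace through this code step by step.

Initialize: tally = 0
Initialize: seen = False
Entering loop: for n in range(9):

After execution: tally = 21
21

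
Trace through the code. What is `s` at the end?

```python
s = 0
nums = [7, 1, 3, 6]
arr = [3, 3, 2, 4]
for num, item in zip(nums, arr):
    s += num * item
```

Let's trace through this code step by step.

Initialize: s = 0
Initialize: nums = [7, 1, 3, 6]
Initialize: arr = [3, 3, 2, 4]
Entering loop: for num, item in zip(nums, arr):

After execution: s = 54
54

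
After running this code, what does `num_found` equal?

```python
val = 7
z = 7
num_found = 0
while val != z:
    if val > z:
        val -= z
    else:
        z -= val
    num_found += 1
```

Let's trace through this code step by step.

Initialize: val = 7
Initialize: z = 7
Initialize: num_found = 0
Entering loop: while val != z:

After execution: num_found = 0
0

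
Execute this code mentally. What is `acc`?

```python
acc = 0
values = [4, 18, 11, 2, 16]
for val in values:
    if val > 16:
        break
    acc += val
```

Let's trace through this code step by step.

Initialize: acc = 0
Initialize: values = [4, 18, 11, 2, 16]
Entering loop: for val in values:

After execution: acc = 4
4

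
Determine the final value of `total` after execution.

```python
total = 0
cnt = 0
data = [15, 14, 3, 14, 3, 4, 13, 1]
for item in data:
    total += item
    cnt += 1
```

Let's trace through this code step by step.

Initialize: total = 0
Initialize: cnt = 0
Initialize: data = [15, 14, 3, 14, 3, 4, 13, 1]
Entering loop: for item in data:

After execution: total = 67
67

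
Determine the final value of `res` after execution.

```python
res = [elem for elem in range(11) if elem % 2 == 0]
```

Let's trace through this code step by step.

Initialize: res = [elem for elem in range(11) if elem % 2 == 0]

After execution: res = [0, 2, 4, 6, 8, 10]
[0, 2, 4, 6, 8, 10]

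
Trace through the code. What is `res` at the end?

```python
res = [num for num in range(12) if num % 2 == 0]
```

Let's trace through this code step by step.

Initialize: res = [num for num in range(12) if num % 2 == 0]

After execution: res = [0, 2, 4, 6, 8, 10]
[0, 2, 4, 6, 8, 10]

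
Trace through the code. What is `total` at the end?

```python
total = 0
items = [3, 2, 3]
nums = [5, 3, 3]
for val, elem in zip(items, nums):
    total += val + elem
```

Let's trace through this code step by step.

Initialize: total = 0
Initialize: items = [3, 2, 3]
Initialize: nums = [5, 3, 3]
Entering loop: for val, elem in zip(items, nums):

After execution: total = 19
19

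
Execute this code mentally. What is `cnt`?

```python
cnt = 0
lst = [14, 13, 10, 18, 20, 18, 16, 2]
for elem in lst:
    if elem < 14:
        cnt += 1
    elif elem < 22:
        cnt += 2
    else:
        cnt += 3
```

Let's trace through this code step by step.

Initialize: cnt = 0
Initialize: lst = [14, 13, 10, 18, 20, 18, 16, 2]
Entering loop: for elem in lst:

After execution: cnt = 13
13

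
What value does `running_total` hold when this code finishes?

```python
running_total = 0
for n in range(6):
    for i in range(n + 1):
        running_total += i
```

Let's trace through this code step by step.

Initialize: running_total = 0
Entering loop: for n in range(6):

After execution: running_total = 35
35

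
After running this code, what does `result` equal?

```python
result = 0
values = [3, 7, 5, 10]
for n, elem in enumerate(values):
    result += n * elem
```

Let's trace through this code step by step.

Initialize: result = 0
Initialize: values = [3, 7, 5, 10]
Entering loop: for n, elem in enumerate(values):

After execution: result = 47
47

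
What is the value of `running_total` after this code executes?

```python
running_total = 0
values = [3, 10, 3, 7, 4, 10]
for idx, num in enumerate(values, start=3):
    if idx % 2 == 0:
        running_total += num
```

Let's trace through this code step by step.

Initialize: running_total = 0
Initialize: values = [3, 10, 3, 7, 4, 10]
Entering loop: for idx, num in enumerate(values, start=3):

After execution: running_total = 27
27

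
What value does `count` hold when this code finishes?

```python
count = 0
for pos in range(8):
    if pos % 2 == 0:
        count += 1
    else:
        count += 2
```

Let's trace through this code step by step.

Initialize: count = 0
Entering loop: for pos in range(8):

After execution: count = 12
12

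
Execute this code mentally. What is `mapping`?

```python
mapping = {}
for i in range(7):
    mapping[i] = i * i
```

Let's trace through this code step by step.

Initialize: mapping = {}
Entering loop: for i in range(7):

After execution: mapping = {0: 0, 1: 1, 2: 4, 3: 9, 4: 16, 5: 25, 6: 36}
{0: 0, 1: 1, 2: 4, 3: 9, 4: 16, 5: 25, 6: 36}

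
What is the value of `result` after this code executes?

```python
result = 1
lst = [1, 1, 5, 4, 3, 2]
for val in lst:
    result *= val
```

Let's trace through this code step by step.

Initialize: result = 1
Initialize: lst = [1, 1, 5, 4, 3, 2]
Entering loop: for val in lst:

After execution: result = 120
120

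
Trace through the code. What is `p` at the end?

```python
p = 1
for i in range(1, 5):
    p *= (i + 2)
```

Let's trace through this code step by step.

Initialize: p = 1
Entering loop: for i in range(1, 5):

After execution: p = 360
360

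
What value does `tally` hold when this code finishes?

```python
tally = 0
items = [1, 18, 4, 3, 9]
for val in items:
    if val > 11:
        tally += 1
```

Let's trace through this code step by step.

Initialize: tally = 0
Initialize: items = [1, 18, 4, 3, 9]
Entering loop: for val in items:

After execution: tally = 1
1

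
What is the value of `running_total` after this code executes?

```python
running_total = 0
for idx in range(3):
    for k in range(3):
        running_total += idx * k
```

Let's trace through this code step by step.

Initialize: running_total = 0
Entering loop: for idx in range(3):

After execution: running_total = 9
9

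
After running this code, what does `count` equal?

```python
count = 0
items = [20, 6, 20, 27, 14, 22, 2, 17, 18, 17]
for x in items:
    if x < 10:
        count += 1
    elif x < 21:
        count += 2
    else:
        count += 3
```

Let's trace through this code step by step.

Initialize: count = 0
Initialize: items = [20, 6, 20, 27, 14, 22, 2, 17, 18, 17]
Entering loop: for x in items:

After execution: count = 20
20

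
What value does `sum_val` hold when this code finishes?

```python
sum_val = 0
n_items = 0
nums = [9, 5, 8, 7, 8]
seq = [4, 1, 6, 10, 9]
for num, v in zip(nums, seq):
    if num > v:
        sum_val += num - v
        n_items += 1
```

Let's trace through this code step by step.

Initialize: sum_val = 0
Initialize: n_items = 0
Initialize: nums = [9, 5, 8, 7, 8]
Initialize: seq = [4, 1, 6, 10, 9]
Entering loop: for num, v in zip(nums, seq):

After execution: sum_val = 11
11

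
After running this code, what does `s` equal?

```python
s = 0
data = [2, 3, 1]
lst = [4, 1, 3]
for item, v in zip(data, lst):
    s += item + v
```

Let's trace through this code step by step.

Initialize: s = 0
Initialize: data = [2, 3, 1]
Initialize: lst = [4, 1, 3]
Entering loop: for item, v in zip(data, lst):

After execution: s = 14
14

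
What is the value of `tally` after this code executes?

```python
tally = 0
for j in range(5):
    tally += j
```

Let's trace through this code step by step.

Initialize: tally = 0
Entering loop: for j in range(5):

After execution: tally = 10
10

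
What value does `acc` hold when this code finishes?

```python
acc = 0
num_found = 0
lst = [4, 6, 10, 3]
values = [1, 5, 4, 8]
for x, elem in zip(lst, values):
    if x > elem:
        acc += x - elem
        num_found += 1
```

Let's trace through this code step by step.

Initialize: acc = 0
Initialize: num_found = 0
Initialize: lst = [4, 6, 10, 3]
Initialize: values = [1, 5, 4, 8]
Entering loop: for x, elem in zip(lst, values):

After execution: acc = 10
10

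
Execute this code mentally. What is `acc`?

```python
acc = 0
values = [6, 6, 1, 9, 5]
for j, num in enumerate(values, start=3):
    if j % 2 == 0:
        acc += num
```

Let's trace through this code step by step.

Initialize: acc = 0
Initialize: values = [6, 6, 1, 9, 5]
Entering loop: for j, num in enumerate(values, start=3):

After execution: acc = 15
15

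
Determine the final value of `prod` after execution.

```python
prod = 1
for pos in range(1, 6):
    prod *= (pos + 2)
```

Let's trace through this code step by step.

Initialize: prod = 1
Entering loop: for pos in range(1, 6):

After execution: prod = 2520
2520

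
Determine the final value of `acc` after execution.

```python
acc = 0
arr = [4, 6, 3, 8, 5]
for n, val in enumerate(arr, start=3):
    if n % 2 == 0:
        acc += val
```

Let's trace through this code step by step.

Initialize: acc = 0
Initialize: arr = [4, 6, 3, 8, 5]
Entering loop: for n, val in enumerate(arr, start=3):

After execution: acc = 14
14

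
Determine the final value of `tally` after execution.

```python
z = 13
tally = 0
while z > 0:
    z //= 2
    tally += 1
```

Let's trace through this code step by step.

Initialize: z = 13
Initialize: tally = 0
Entering loop: while z > 0:

After execution: tally = 4
4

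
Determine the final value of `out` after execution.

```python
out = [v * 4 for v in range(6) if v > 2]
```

Let's trace through this code step by step.

Initialize: out = [v * 4 for v in range(6) if v > 2]

After execution: out = [12, 16, 20]
[12, 16, 20]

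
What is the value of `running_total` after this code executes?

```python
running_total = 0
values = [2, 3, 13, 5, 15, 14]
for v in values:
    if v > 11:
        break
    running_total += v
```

Let's trace through this code step by step.

Initialize: running_total = 0
Initialize: values = [2, 3, 13, 5, 15, 14]
Entering loop: for v in values:

After execution: running_total = 5
5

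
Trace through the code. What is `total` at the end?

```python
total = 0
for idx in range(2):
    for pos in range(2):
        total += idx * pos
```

Let's trace through this code step by step.

Initialize: total = 0
Entering loop: for idx in range(2):

After execution: total = 1
1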